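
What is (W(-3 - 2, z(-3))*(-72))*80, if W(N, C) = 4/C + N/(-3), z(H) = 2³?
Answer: -12480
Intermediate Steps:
z(H) = 8
W(N, C) = 4/C - N/3 (W(N, C) = 4/C + N*(-⅓) = 4/C - N/3)
(W(-3 - 2, z(-3))*(-72))*80 = ((4/8 - (-3 - 2)/3)*(-72))*80 = ((4*(⅛) - ⅓*(-5))*(-72))*80 = ((½ + 5/3)*(-72))*80 = ((13/6)*(-72))*80 = -156*80 = -12480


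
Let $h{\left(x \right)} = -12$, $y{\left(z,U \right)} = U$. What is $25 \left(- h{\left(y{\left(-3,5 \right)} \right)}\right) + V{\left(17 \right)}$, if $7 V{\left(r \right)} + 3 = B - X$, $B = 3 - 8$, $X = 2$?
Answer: $\frac{2090}{7} \approx 298.57$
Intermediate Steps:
$B = -5$ ($B = 3 - 8 = -5$)
$V{\left(r \right)} = - \frac{10}{7}$ ($V{\left(r \right)} = - \frac{3}{7} + \frac{-5 - 2}{7} = - \frac{3}{7} + \frac{1}{7} \left(-7\right) = - \frac{3}{7} - 1 = - \frac{10}{7}$)
$25 \left(- h{\left(y{\left(-3,5 \right)} \right)}\right) + V{\left(17 \right)} = 25 \left(\left(-1\right) \left(-12\right)\right) - \frac{10}{7} = 25 \cdot 12 - \frac{10}{7} = 300 - \frac{10}{7} = \frac{2090}{7}$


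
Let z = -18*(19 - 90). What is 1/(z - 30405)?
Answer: -1/29127 ≈ -3.4332e-5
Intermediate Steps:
z = 1278 (z = -18*(-71) = 1278)
1/(z - 30405) = 1/(1278 - 30405) = 1/(-29127) = -1/29127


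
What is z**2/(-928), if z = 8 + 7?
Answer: -225/928 ≈ -0.24246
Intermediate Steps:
z = 15
z**2/(-928) = 15**2/(-928) = 225*(-1/928) = -225/928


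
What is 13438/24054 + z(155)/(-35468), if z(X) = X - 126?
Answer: 237960709/426573636 ≈ 0.55784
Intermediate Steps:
z(X) = -126 + X
13438/24054 + z(155)/(-35468) = 13438/24054 + (-126 + 155)/(-35468) = 13438*(1/24054) + 29*(-1/35468) = 6719/12027 - 29/35468 = 237960709/426573636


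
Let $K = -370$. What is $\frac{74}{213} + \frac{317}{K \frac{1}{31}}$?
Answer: $- \frac{2065771}{78810} \approx -26.212$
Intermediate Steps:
$\frac{74}{213} + \frac{317}{K \frac{1}{31}} = \frac{74}{213} + \frac{317}{\left(-370\right) \frac{1}{31}} = 74 \cdot \frac{1}{213} + \frac{317}{\left(-370\right) \frac{1}{31}} = \frac{74}{213} + \frac{317}{- \frac{370}{31}} = \frac{74}{213} + 317 \left(- \frac{31}{370}\right) = \frac{74}{213} - \frac{9827}{370} = - \frac{2065771}{78810}$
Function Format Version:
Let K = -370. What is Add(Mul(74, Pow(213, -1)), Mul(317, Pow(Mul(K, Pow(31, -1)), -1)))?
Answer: Rational(-2065771, 78810) ≈ -26.212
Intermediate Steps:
Add(Mul(74, Pow(213, -1)), Mul(317, Pow(Mul(K, Pow(31, -1)), -1))) = Add(Mul(74, Pow(213, -1)), Mul(317, Pow(Mul(-370, Pow(31, -1)), -1))) = Add(Mul(74, Rational(1, 213)), Mul(317, Pow(Mul(-370, Rational(1, 31)), -1))) = Add(Rational(74, 213), Mul(317, Pow(Rational(-370, 31), -1))) = Add(Rational(74, 213), Mul(317, Rational(-31, 370))) = Add(Rational(74, 213), Rational(-9827, 370)) = Rational(-2065771, 78810)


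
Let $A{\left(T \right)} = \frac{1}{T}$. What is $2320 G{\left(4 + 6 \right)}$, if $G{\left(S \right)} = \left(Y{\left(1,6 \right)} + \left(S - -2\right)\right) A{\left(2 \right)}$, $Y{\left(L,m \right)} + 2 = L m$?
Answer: $18560$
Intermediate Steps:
$Y{\left(L,m \right)} = -2 + L m$
$G{\left(S \right)} = 3 + \frac{S}{2}$ ($G{\left(S \right)} = \frac{\left(-2 + 1 \cdot 6\right) + \left(S - -2\right)}{2} = \left(\left(-2 + 6\right) + \left(S + 2\right)\right) \frac{1}{2} = \left(4 + \left(2 + S\right)\right) \frac{1}{2} = \left(6 + S\right) \frac{1}{2} = 3 + \frac{S}{2}$)
$2320 G{\left(4 + 6 \right)} = 2320 \left(3 + \frac{4 + 6}{2}\right) = 2320 \left(3 + \frac{1}{2} \cdot 10\right) = 2320 \left(3 + 5\right) = 2320 \cdot 8 = 18560$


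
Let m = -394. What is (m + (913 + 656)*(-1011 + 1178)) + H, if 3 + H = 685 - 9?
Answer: 262302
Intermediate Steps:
H = 673 (H = -3 + (685 - 9) = -3 + 676 = 673)
(m + (913 + 656)*(-1011 + 1178)) + H = (-394 + (913 + 656)*(-1011 + 1178)) + 673 = (-394 + 1569*167) + 673 = (-394 + 262023) + 673 = 261629 + 673 = 262302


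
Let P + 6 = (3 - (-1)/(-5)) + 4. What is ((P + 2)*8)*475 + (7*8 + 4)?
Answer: 10700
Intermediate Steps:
P = ⅘ (P = -6 + ((3 - (-1)/(-5)) + 4) = -6 + ((3 - (-1)*(-1)/5) + 4) = -6 + ((3 - 1*⅕) + 4) = -6 + ((3 - ⅕) + 4) = -6 + (14/5 + 4) = -6 + 34/5 = ⅘ ≈ 0.80000)
((P + 2)*8)*475 + (7*8 + 4) = ((⅘ + 2)*8)*475 + (7*8 + 4) = ((14/5)*8)*475 + (56 + 4) = (112/5)*475 + 60 = 10640 + 60 = 10700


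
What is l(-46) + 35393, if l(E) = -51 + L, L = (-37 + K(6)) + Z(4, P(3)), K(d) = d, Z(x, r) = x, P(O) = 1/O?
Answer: 35315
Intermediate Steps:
L = -27 (L = (-37 + 6) + 4 = -31 + 4 = -27)
l(E) = -78 (l(E) = -51 - 27 = -78)
l(-46) + 35393 = -78 + 35393 = 35315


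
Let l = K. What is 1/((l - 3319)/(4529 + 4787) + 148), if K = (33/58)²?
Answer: 31339024/4627011525 ≈ 0.0067731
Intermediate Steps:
K = 1089/3364 (K = (33*(1/58))² = (33/58)² = 1089/3364 ≈ 0.32372)
l = 1089/3364 ≈ 0.32372
1/((l - 3319)/(4529 + 4787) + 148) = 1/((1089/3364 - 3319)/(4529 + 4787) + 148) = 1/(-11164027/3364/9316 + 148) = 1/(-11164027/3364*1/9316 + 148) = 1/(-11164027/31339024 + 148) = 1/(4627011525/31339024) = 31339024/4627011525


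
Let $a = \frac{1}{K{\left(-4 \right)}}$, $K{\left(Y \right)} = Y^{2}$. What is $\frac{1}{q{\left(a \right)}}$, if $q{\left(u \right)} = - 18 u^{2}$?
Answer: $- \frac{128}{9} \approx -14.222$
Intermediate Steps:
$a = \frac{1}{16}$ ($a = \frac{1}{\left(-4\right)^{2}} = \frac{1}{16} \approx 0.0625$)
$\frac{1}{q{\left(a \right)}} = \frac{1}{\left(-18\right) \left(\frac{1}{16}\right)^{2}} = \frac{1}{\left(-18\right) \frac{1}{256}} = \frac{1}{- \frac{9}{128}} = - \frac{128}{9}$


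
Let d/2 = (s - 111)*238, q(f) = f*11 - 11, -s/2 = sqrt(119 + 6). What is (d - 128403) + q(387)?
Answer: -176993 - 4760*sqrt(5) ≈ -1.8764e+5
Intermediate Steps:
s = -10*sqrt(5) (s = -2*sqrt(119 + 6) = -10*sqrt(5) ≈ -22.361)
q(f) = -11 + 11*f (q(f) = 11*f - 11 = -11 + 11*f)
d = -52836 - 4760*sqrt(5) (d = 2*((-10*sqrt(5) - 111)*238) = 2*((-111 - 10*sqrt(5))*238) = 2*(-26418 - 2380*sqrt(5)) = -52836 - 4760*sqrt(5) ≈ -63480.)
(d - 128403) + q(387) = ((-52836 - 4760*sqrt(5)) - 128403) + (-11 + 11*387) = (-181239 - 4760*sqrt(5)) + (-11 + 4257) = (-181239 - 4760*sqrt(5)) + 4246 = -176993 - 4760*sqrt(5)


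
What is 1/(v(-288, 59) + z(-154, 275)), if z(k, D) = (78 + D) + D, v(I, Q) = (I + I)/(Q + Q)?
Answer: 59/36764 ≈ 0.0016048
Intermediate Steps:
v(I, Q) = I/Q (v(I, Q) = (2*I)/((2*Q)) = (2*I)*(1/(2*Q)) = I/Q)
z(k, D) = 78 + 2*D
1/(v(-288, 59) + z(-154, 275)) = 1/(-288/59 + (78 + 2*275)) = 1/(-288*1/59 + (78 + 550)) = 1/(-288/59 + 628) = 1/(36764/59) = 59/36764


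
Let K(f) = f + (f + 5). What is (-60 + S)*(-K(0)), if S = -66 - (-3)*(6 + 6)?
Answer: 450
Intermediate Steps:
K(f) = 5 + 2*f (K(f) = f + (5 + f) = 5 + 2*f)
S = -30 (S = -66 - (-3)*12 = -66 - 1*(-36) = -66 + 36 = -30)
(-60 + S)*(-K(0)) = (-60 - 30)*(-(5 + 2*0)) = -(-90)*(5 + 0) = -(-90)*5 = -90*(-5) = 450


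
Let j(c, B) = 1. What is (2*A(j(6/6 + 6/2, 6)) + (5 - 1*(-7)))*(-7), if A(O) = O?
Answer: -98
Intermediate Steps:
(2*A(j(6/6 + 6/2, 6)) + (5 - 1*(-7)))*(-7) = (2*1 + (5 - 1*(-7)))*(-7) = (2 + (5 + 7))*(-7) = (2 + 12)*(-7) = 14*(-7) = -98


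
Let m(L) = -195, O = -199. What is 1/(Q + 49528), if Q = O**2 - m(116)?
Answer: 1/89324 ≈ 1.1195e-5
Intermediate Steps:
Q = 39796 (Q = (-199)**2 - 1*(-195) = 39601 + 195 = 39796)
1/(Q + 49528) = 1/(39796 + 49528) = 1/89324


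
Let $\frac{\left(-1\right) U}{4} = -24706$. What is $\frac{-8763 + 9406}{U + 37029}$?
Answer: $\frac{643}{135853} \approx 0.0047331$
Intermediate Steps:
$U = 98824$ ($U = \left(-4\right) \left(-24706\right) = 98824$)
$\frac{-8763 + 9406}{U + 37029} = \frac{-8763 + 9406}{98824 + 37029} = \frac{643}{135853}$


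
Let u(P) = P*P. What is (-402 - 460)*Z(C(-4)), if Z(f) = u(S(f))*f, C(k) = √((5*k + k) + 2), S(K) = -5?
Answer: -21550*I*√22 ≈ -1.0108e+5*I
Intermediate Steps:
C(k) = √(2 + 6*k) (C(k) = √(6*k + 2) = √(2 + 6*k))
u(P) = P²
Z(f) = 25*f (Z(f) = (-5)²*f = 25*f)
(-402 - 460)*Z(C(-4)) = (-402 - 460)*(25*√(2 + 6*(-4))) = -21550*√(2 - 24) = -21550*√(-22) = -21550*I*√22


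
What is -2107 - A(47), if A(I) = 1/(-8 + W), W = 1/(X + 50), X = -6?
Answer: -739513/351 ≈ -2106.9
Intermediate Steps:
W = 1/44 (W = 1/(-6 + 50) = 1/44 ≈ 0.022727)
A(I) = -44/351 (A(I) = 1/(-8 + 1/44) = 1/(-351/44) = -44/351)
-2107 - A(47) = -2107 - 1*(-44/351) = -2107 + 44/351 = -739513/351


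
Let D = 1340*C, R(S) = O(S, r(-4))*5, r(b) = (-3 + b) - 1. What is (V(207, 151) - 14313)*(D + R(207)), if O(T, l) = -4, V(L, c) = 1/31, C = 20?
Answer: -11882339560/31 ≈ -3.8330e+8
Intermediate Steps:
r(b) = -4 + b
V(L, c) = 1/31
R(S) = -20 (R(S) = -4*5 = -20)
D = 26800 (D = 1340*20 = 26800)
(V(207, 151) - 14313)*(D + R(207)) = (1/31 - 14313)*(26800 - 20) = -443702/31*26780 = -11882339560/31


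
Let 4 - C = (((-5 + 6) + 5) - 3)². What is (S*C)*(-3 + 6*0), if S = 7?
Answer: 105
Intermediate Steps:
C = -5 (C = 4 - (((-5 + 6) + 5) - 3)² = 4 - ((1 + 5) - 3)² = 4 - (6 - 3)² = 4 - 1*3² = 4 - 1*9 = 4 - 9 = -5)
(S*C)*(-3 + 6*0) = (7*(-5))*(-3 + 6*0) = -35*(-3 + 0) = -35*(-3) = 105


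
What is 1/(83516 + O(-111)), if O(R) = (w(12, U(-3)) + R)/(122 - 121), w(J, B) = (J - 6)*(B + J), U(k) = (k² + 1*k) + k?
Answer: 1/83495 ≈ 1.1977e-5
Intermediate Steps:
U(k) = k² + 2*k (U(k) = (k² + k) + k = (k + k²) + k = k² + 2*k)
w(J, B) = (-6 + J)*(B + J)
O(R) = 90 + R (O(R) = ((12² - (-18)*(2 - 3) - 6*12 - 3*(2 - 3)*12) + R)/(122 - 121) = ((144 - (-18)*(-1) - 72 - 3*(-1)*12) + R)/1 = ((144 - 6*3 - 72 + 3*12) + R)*1 = ((144 - 18 - 72 + 36) + R)*1 = (90 + R)*1 = 90 + R)
1/(83516 + O(-111)) = 1/(83516 + (90 - 111)) = 1/(83516 - 21) = 1/83495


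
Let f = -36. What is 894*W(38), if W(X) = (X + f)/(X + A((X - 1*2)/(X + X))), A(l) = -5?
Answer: 596/11 ≈ 54.182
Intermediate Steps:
W(X) = (-36 + X)/(-5 + X) (W(X) = (X - 36)/(X - 5) = (-36 + X)/(-5 + X))
894*W(38) = 894*((-36 + 38)/(-5 + 38)) = 894*(2/33) = 596/11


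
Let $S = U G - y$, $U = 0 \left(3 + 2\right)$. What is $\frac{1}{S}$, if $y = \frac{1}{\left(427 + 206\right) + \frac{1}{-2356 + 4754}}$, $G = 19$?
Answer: $- \frac{1517935}{2398} \approx -633.0$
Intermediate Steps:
$U = 0$ ($U = 0 \cdot 5 = 0$)
$y = \frac{2398}{1517935}$ ($y = \frac{1}{633 + \frac{1}{2398}} = \frac{1}{\frac{1517935}{2398}} = \frac{2398}{1517935} \approx 0.0015798$)
$S = - \frac{2398}{1517935}$ ($S = 0 \cdot 19 - \frac{2398}{1517935} = 0 - \frac{2398}{1517935} = - \frac{2398}{1517935} \approx -0.0015798$)
$\frac{1}{S} = \frac{1}{- \frac{2398}{1517935}} = - \frac{1517935}{2398}$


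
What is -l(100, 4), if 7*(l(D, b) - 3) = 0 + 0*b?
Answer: -3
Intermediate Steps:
l(D, b) = 3 (l(D, b) = 3 + (0 + 0*b)/7 = 3 + (0 + 0)/7 = 3 + (⅐)*0 = 3 + 0 = 3)
-l(100, 4) = -1*3 = -3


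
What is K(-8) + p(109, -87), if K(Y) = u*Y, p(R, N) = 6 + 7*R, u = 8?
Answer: 705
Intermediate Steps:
K(Y) = 8*Y
K(-8) + p(109, -87) = 8*(-8) + (6 + 7*109) = -64 + (6 + 763) = -64 + 769 = 705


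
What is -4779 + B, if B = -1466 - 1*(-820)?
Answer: -5425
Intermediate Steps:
B = -646 (B = -1466 + 820 = -646)
-4779 + B = -4779 - 646 = -5425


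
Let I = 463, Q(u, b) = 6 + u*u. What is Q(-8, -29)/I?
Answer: 70/463 ≈ 0.15119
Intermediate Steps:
Q(u, b) = 6 + u**2
Q(-8, -29)/I = (6 + (-8)**2)/463 = (6 + 64)*(1/463) = 70*(1/463) = 70/463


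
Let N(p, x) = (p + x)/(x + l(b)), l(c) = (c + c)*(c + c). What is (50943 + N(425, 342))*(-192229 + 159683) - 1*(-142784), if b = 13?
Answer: -843857161237/509 ≈ -1.6579e+9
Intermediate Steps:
l(c) = 4*c² (l(c) = (2*c)*(2*c) = 4*c²)
N(p, x) = (p + x)/(676 + x) (N(p, x) = (p + x)/(x + 4*13²) = (p + x)/(x + 4*169) = (p + x)/(x + 676) = (p + x)/(676 + x))
(50943 + N(425, 342))*(-192229 + 159683) - 1*(-142784) = (50943 + (425 + 342)/(676 + 342))*(-192229 + 159683) - 1*(-142784) = (50943 + 767/1018)*(-32546) + 142784 = (51860741/1018)*(-32546) + 142784 = -843929838293/509 + 142784 = -843857161237/509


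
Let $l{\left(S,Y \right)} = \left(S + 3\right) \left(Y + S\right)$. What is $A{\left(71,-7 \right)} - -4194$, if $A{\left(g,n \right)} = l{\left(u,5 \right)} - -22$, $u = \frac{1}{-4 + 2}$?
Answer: $\frac{16909}{4} \approx 4227.3$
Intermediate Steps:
$u = - \frac{1}{2}$ ($u = \frac{1}{-2} = - \frac{1}{2} \approx -0.5$)
$l{\left(S,Y \right)} = \left(3 + S\right) \left(S + Y\right)$
$A{\left(g,n \right)} = \frac{133}{4}$ ($A{\left(g,n \right)} = \left(\left(- \frac{1}{2}\right)^{2} + 3 \left(- \frac{1}{2}\right) + 3 \cdot 5 - \frac{5}{2}\right) - -22 = \left(\frac{1}{4} - \frac{3}{2} + 15 - \frac{5}{2}\right) + 22 = \frac{45}{4} + 22 = \frac{133}{4}$)
$A{\left(71,-7 \right)} - -4194 = \frac{133}{4} - -4194 = \frac{133}{4} + 4194 = \frac{16909}{4}$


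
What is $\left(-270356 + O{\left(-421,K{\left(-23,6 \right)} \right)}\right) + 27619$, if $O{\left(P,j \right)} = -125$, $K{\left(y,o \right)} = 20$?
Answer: $-242862$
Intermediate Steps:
$\left(-270356 + O{\left(-421,K{\left(-23,6 \right)} \right)}\right) + 27619 = \left(-270356 - 125\right) + 27619 = -270481 + 27619 = -242862$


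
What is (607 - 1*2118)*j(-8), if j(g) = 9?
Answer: -13599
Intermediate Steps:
(607 - 1*2118)*j(-8) = (607 - 1*2118)*9 = (607 - 2118)*9 = -1511*9 = -13599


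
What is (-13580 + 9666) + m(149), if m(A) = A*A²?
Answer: 3304035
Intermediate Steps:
m(A) = A³
(-13580 + 9666) + m(149) = (-13580 + 9666) + 149³ = -3914 + 3307949 = 3304035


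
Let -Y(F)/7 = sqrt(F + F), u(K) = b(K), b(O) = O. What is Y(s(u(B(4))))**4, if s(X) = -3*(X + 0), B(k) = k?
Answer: 1382976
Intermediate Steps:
u(K) = K
s(X) = -3*X
Y(F) = -7*sqrt(2)*sqrt(F) (Y(F) = -7*sqrt(F + F) = -7*sqrt(2)*sqrt(F))
Y(s(u(B(4))))**4 = (-7*sqrt(2)*sqrt(-3*4))**4 = (-7*sqrt(2)*sqrt(-12))**4 = (-7*sqrt(2)*2*I*sqrt(3))**4 = (-14*I*sqrt(6))**4 = 1382976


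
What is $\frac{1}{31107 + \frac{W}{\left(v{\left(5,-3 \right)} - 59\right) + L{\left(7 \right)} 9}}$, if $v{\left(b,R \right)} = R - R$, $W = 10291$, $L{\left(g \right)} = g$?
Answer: $\frac{4}{134719} \approx 2.9691 \cdot 10^{-5}$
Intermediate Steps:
$v{\left(b,R \right)} = 0$
$\frac{1}{31107 + \frac{W}{\left(v{\left(5,-3 \right)} - 59\right) + L{\left(7 \right)} 9}} = \frac{1}{31107 + \frac{10291}{\left(0 - 59\right) + 7 \cdot 9}} = \frac{1}{31107 + \frac{10291}{-59 + 63}} = \frac{1}{31107 + \frac{10291}{4}} = \frac{1}{\frac{134719}{4}} = \frac{4}{134719}$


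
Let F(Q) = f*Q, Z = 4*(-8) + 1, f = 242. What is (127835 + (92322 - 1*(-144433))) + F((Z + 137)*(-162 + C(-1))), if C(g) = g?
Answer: -3816686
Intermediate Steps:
Z = -31 (Z = -32 + 1 = -31)
F(Q) = 242*Q
(127835 + (92322 - 1*(-144433))) + F((Z + 137)*(-162 + C(-1))) = (127835 + (92322 - 1*(-144433))) + 242*((-31 + 137)*(-162 - 1)) = (127835 + (92322 + 144433)) + 242*(106*(-163)) = (127835 + 236755) + 242*(-17278) = 364590 - 4181276 = -3816686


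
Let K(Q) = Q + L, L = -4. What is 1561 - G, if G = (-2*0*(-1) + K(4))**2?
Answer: 1561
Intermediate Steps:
K(Q) = -4 + Q (K(Q) = Q - 4 = -4 + Q)
G = 0 (G = (-2*0*(-1) + (-4 + 4))**2 = (0*(-1) + 0)**2 = (0 + 0)**2 = 0**2 = 0)
1561 - G = 1561 - 1*0 = 1561 + 0 = 1561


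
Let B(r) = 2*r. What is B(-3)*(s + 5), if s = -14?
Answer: 54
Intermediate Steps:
B(-3)*(s + 5) = (2*(-3))*(-14 + 5) = -6*(-9) = 54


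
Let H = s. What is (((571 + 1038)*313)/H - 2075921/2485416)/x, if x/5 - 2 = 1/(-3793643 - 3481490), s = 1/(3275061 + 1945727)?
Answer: 9508378527041219262474359/36163461435240 ≈ 2.6293e+11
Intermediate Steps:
s = 1/5220788 ≈ 1.9154e-7
H = 1/5220788 ≈ 1.9154e-7
x = 72751325/7275133 (x = 10 + 5/(-3793643 - 3481490) = 10 + 5/(-7275133) = 10 + 5*(-1/7275133) = 10 - 5/7275133 = 72751325/7275133 ≈ 10.000)
(((571 + 1038)*313)/H - 2075921/2485416)/x = (((571 + 1038)*313)/(1/5220788) - 2075921/2485416)/(72751325/7275133) = ((1609*313)*5220788 - 2075921*1/2485416)*(7275133/72751325) = (503617*5220788 - 2075921/2485416)*(7275133/72751325) = (2629277590196 - 2075921/2485416)*(7275133/72751325) = (6534848591112505615/2485416)*(7275133/72751325) = 9508378527041219262474359/36163461435240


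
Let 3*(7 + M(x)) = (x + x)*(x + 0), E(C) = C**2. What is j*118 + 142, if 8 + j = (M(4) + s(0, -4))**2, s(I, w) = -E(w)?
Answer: 154324/9 ≈ 17147.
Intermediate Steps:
M(x) = -7 + 2*x**2/3 (M(x) = -7 + ((x + x)*(x + 0))/3 = -7 + ((2*x)*x)/3 = -7 + (2*x**2)/3 = -7 + 2*x**2/3)
s(I, w) = -w**2
j = 1297/9 (j = -8 + ((-7 + (2/3)*4**2) - 1*(-4)**2)**2 = -8 + ((-7 + (2/3)*16) - 1*16)**2 = -8 + ((-7 + 32/3) - 16)**2 = -8 + (11/3 - 16)**2 = -8 + (-37/3)**2 = -8 + 1369/9 = 1297/9 ≈ 144.11)
j*118 + 142 = (1297/9)*118 + 142 = 153046/9 + 142 = 154324/9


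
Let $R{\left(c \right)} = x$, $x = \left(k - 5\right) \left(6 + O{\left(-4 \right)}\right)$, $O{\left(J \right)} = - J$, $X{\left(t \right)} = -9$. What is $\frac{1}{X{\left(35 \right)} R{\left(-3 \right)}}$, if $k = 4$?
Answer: $\frac{1}{90} \approx 0.011111$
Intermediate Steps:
$x = -10$ ($x = \left(4 - 5\right) \left(6 - -4\right) = - (6 + 4) = \left(-1\right) 10 = -10$)
$R{\left(c \right)} = -10$
$\frac{1}{X{\left(35 \right)} R{\left(-3 \right)}} = \frac{1}{\left(-9\right) \left(-10\right)} = \frac{1}{90}$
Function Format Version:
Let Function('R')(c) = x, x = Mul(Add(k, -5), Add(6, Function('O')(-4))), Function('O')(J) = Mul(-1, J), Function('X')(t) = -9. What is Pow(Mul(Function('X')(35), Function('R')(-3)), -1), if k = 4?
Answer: Rational(1, 90) ≈ 0.011111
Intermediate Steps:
x = -10 (x = Mul(Add(4, -5), Add(6, Mul(-1, -4))) = Mul(-1, Add(6, 4)) = Mul(-1, 10) = -10)
Function('R')(c) = -10
Pow(Mul(Function('X')(35), Function('R')(-3)), -1) = Pow(Mul(-9, -10), -1) = Pow(90, -1) = Rational(1, 90)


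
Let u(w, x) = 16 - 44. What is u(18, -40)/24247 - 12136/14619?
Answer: -294670924/354466893 ≈ -0.83131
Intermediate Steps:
u(w, x) = -28
u(18, -40)/24247 - 12136/14619 = -28/24247 - 12136/14619 = -294670924/354466893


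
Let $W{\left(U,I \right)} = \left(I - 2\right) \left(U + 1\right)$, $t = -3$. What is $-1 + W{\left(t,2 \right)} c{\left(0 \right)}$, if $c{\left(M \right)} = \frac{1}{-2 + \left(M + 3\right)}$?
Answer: $-1$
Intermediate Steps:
$W{\left(U,I \right)} = \left(1 + U\right) \left(-2 + I\right)$ ($W{\left(U,I \right)} = \left(-2 + I\right) \left(1 + U\right) = \left(1 + U\right) \left(-2 + I\right)$)
$c{\left(M \right)} = \frac{1}{1 + M}$ ($c{\left(M \right)} = \frac{1}{-2 + \left(3 + M\right)} = \frac{1}{1 + M}$)
$-1 + W{\left(t,2 \right)} c{\left(0 \right)} = -1 + \frac{-2 + 2 - -6 + 2 \left(-3\right)}{1 + 0} = -1 + \frac{-2 + 2 + 6 - 6}{1} = -1 + 0 \cdot 1 = -1 + 0 = -1$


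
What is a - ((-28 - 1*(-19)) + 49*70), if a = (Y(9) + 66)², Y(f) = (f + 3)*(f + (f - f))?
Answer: 26855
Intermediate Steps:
Y(f) = f*(3 + f) (Y(f) = (3 + f)*(f + 0) = (3 + f)*f = f*(3 + f))
a = 30276 (a = (9*(3 + 9) + 66)² = (9*12 + 66)² = (108 + 66)² = 174² = 30276)
a - ((-28 - 1*(-19)) + 49*70) = 30276 - ((-28 - 1*(-19)) + 49*70) = 30276 - ((-28 + 19) + 3430) = 30276 - (-9 + 3430) = 30276 - 1*3421 = 30276 - 3421 = 26855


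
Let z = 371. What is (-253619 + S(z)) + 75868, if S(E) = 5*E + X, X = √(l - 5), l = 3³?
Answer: -175896 + √22 ≈ -1.7589e+5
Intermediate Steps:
l = 27
X = √22 (X = √(27 - 5) = √22 ≈ 4.6904)
S(E) = √22 + 5*E (S(E) = 5*E + √22 = √22 + 5*E)
(-253619 + S(z)) + 75868 = (-253619 + (√22 + 5*371)) + 75868 = (-253619 + (√22 + 1855)) + 75868 = (-253619 + (1855 + √22)) + 75868 = (-251764 + √22) + 75868 = -175896 + √22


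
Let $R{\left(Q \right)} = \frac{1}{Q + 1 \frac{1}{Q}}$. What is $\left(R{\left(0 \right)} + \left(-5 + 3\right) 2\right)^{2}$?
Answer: $16$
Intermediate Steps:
$R{\left(Q \right)} = \frac{1}{Q + \frac{1}{Q}}$
$\left(R{\left(0 \right)} + \left(-5 + 3\right) 2\right)^{2} = \left(\frac{0}{1 + 0^{2}} + \left(-5 + 3\right) 2\right)^{2} = \left(\frac{0}{1 + 0} - 4\right)^{2} = \left(\frac{0}{1} - 4\right)^{2} = \left(0 \cdot 1 - 4\right)^{2} = \left(0 - 4\right)^{2} = \left(-4\right)^{2} = 16$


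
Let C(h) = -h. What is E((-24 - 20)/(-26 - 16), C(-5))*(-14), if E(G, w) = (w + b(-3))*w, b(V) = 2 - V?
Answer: -700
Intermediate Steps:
E(G, w) = w*(5 + w) (E(G, w) = (w + (2 - 1*(-3)))*w = (w + (2 + 3))*w = (w + 5)*w = (5 + w)*w = w*(5 + w))
E((-24 - 20)/(-26 - 16), C(-5))*(-14) = ((-1*(-5))*(5 - 1*(-5)))*(-14) = (5*(5 + 5))*(-14) = (5*10)*(-14) = 50*(-14) = -700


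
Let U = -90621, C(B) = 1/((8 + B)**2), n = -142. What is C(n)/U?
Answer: -1/1627190676 ≈ -6.1456e-10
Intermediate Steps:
C(B) = (8 + B)**(-2)
C(n)/U = 1/((8 - 142)**2*(-90621)) = -1/90621/(-134)**2 = (1/17956)*(-1/90621) = -1/1627190676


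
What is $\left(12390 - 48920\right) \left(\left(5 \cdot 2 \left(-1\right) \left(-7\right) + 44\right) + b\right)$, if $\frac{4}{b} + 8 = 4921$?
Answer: $- \frac{20459941580}{4913} \approx -4.1644 \cdot 10^{6}$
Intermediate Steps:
$b = \frac{4}{4913}$ ($b = \frac{4}{-8 + 4921} = \frac{4}{4913} \approx 0.00081417$)
$\left(12390 - 48920\right) \left(\left(5 \cdot 2 \left(-1\right) \left(-7\right) + 44\right) + b\right) = \left(12390 - 48920\right) \left(\left(5 \cdot 2 \left(-1\right) \left(-7\right) + 44\right) + \frac{4}{4913}\right) = - 36530 \left(\left(10 \left(-1\right) \left(-7\right) + 44\right) + \frac{4}{4913}\right) = - 36530 \left(\left(\left(-10\right) \left(-7\right) + 44\right) + \frac{4}{4913}\right) = - 36530 \left(\left(70 + 44\right) + \frac{4}{4913}\right) = - 36530 \left(114 + \frac{4}{4913}\right) = \left(-36530\right) \frac{560086}{4913} = - \frac{20459941580}{4913}$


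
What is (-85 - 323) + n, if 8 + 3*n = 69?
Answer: -1163/3 ≈ -387.67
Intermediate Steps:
n = 61/3 (n = -8/3 + (⅓)*69 = -8/3 + 23 = 61/3 ≈ 20.333)
(-85 - 323) + n = (-85 - 323) + 61/3 = -408 + 61/3 = -1163/3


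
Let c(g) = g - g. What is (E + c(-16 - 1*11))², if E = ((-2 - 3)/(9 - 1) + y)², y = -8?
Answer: 22667121/4096 ≈ 5534.0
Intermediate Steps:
c(g) = 0
E = 4761/64 (E = ((-2 - 3)/(9 - 1) - 8)² = (-5/8 - 8)² = (-69/8)² = 4761/64 ≈ 74.391)
(E + c(-16 - 1*11))² = (4761/64 + 0)² = (4761/64)² = 22667121/4096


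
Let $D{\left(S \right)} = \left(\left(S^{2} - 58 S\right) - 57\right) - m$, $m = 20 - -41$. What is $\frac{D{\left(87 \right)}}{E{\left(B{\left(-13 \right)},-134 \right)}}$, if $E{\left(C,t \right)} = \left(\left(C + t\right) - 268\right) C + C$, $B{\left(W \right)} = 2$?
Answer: $- \frac{2405}{798} \approx -3.0138$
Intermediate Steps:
$m = 61$ ($m = 20 + 41 = 61$)
$E{\left(C,t \right)} = C + C \left(-268 + C + t\right)$ ($E{\left(C,t \right)} = \left(-268 + C + t\right) C + C = C \left(-268 + C + t\right) + C = C + C \left(-268 + C + t\right)$)
$D{\left(S \right)} = -118 + S^{2} - 58 S$ ($D{\left(S \right)} = \left(\left(S^{2} - 58 S\right) - 57\right) - 61 = \left(-57 + S^{2} - 58 S\right) - 61 = -118 + S^{2} - 58 S$)
$\frac{D{\left(87 \right)}}{E{\left(B{\left(-13 \right)},-134 \right)}} = \frac{-118 + 87^{2} - 5046}{2 \left(-267 + 2 - 134\right)} = \frac{-118 + 7569 - 5046}{2 \left(-399\right)} = \frac{2405}{-798} = 2405 \left(- \frac{1}{798}\right) = - \frac{2405}{798}$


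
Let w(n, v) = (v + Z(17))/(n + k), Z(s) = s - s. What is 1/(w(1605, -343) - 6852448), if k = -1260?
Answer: -345/2364094903 ≈ -1.4593e-7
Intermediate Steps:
Z(s) = 0
w(n, v) = v/(-1260 + n) (w(n, v) = (v + 0)/(n - 1260) = v/(-1260 + n))
1/(w(1605, -343) - 6852448) = 1/(-343/(-1260 + 1605) - 6852448) = 1/(-343/345 - 6852448) = 1/(-2364094903/345) = -345/2364094903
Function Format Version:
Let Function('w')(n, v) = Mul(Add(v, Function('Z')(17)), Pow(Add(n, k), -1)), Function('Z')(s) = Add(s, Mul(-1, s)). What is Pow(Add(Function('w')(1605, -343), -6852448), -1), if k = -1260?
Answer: Rational(-345, 2364094903) ≈ -1.4593e-7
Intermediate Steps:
Function('Z')(s) = 0
Function('w')(n, v) = Mul(v, Pow(Add(-1260, n), -1)) (Function('w')(n, v) = Mul(Add(v, 0), Pow(Add(n, -1260), -1)) = Mul(v, Pow(Add(-1260, n), -1)))
Pow(Add(Function('w')(1605, -343), -6852448), -1) = Pow(Add(Mul(-343, Pow(Add(-1260, 1605), -1)), -6852448), -1) = Pow(Add(Mul(-343, Pow(345, -1)), -6852448), -1) = Pow(Add(Mul(-343, Rational(1, 345)), -6852448), -1) = Pow(Add(Rational(-343, 345), -6852448), -1) = Pow(Rational(-2364094903, 345), -1) = Rational(-345, 2364094903)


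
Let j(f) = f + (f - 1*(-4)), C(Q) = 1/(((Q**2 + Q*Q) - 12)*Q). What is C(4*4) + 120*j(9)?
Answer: 21120001/8000 ≈ 2640.0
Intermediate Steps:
C(Q) = 1/(Q*(-12 + 2*Q**2)) (C(Q) = 1/(((Q**2 + Q**2) - 12)*Q) = 1/((2*Q**2 - 12)*Q) = 1/((-12 + 2*Q**2)*Q) = 1/(Q*(-12 + 2*Q**2)))
j(f) = 4 + 2*f (j(f) = f + (f + 4) = f + (4 + f) = 4 + 2*f)
C(4*4) + 120*j(9) = 1/(2*((4*4))*(-6 + (4*4)**2)) + 120*(4 + 2*9) = (1/2)/(16*(-6 + 16**2)) + 120*(4 + 18) = (1/2)*(1/16)/(-6 + 256) + 120*22 = (1/2)*(1/16)/250 + 2640 = (1/2)*(1/16)*(1/250) + 2640 = 1/8000 + 2640 = 21120001/8000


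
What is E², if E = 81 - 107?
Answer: 676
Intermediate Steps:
E = -26
E² = (-26)² = 676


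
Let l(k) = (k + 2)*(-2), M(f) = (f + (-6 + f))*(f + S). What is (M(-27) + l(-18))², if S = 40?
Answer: 559504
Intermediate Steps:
M(f) = (-6 + 2*f)*(40 + f) (M(f) = (f + (-6 + f))*(f + 40) = (-6 + 2*f)*(40 + f))
l(k) = -4 - 2*k (l(k) = (2 + k)*(-2) = -4 - 2*k)
(M(-27) + l(-18))² = ((-240 + 2*(-27)² + 74*(-27)) + (-4 - 2*(-18)))² = ((-240 + 2*729 - 1998) + (-4 + 36))² = ((-240 + 1458 - 1998) + 32)² = (-780 + 32)² = (-748)² = 559504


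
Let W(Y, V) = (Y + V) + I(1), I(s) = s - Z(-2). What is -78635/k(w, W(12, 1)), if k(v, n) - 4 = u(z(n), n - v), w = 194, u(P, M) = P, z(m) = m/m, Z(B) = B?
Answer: -15727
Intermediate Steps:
z(m) = 1
I(s) = 2 + s (I(s) = s - 1*(-2) = s + 2 = 2 + s)
W(Y, V) = 3 + V + Y (W(Y, V) = (Y + V) + (2 + 1) = (V + Y) + 3 = 3 + V + Y)
k(v, n) = 5 (k(v, n) = 4 + 1 = 5)
-78635/k(w, W(12, 1)) = -78635/5 = -78635*⅕ = -15727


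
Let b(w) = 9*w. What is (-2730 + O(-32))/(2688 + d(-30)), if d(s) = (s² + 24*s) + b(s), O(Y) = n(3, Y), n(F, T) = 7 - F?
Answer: -1363/1299 ≈ -1.0493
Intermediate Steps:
O(Y) = 4 (O(Y) = 7 - 1*3 = 7 - 3 = 4)
d(s) = s² + 33*s (d(s) = (s² + 24*s) + 9*s = s² + 33*s)
(-2730 + O(-32))/(2688 + d(-30)) = (-2730 + 4)/(2688 - 30*(33 - 30)) = -2726/(2688 - 30*3) = -2726/(2688 - 90) = -2726/2598 = -2726*1/2598 = -1363/1299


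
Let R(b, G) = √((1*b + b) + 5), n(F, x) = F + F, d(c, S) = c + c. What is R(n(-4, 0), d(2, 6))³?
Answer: -11*I*√11 ≈ -36.483*I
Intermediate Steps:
d(c, S) = 2*c
n(F, x) = 2*F
R(b, G) = √(5 + 2*b) (R(b, G) = √((b + b) + 5) = √(2*b + 5) = √(5 + 2*b))
R(n(-4, 0), d(2, 6))³ = (√(5 + 2*(2*(-4))))³ = (√(5 + 2*(-8)))³ = (√(5 - 16))³ = (√(-11))³ = (I*√11)³ = -11*I*√11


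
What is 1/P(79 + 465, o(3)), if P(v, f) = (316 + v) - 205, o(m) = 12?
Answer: 1/655 ≈ 0.0015267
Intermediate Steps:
P(v, f) = 111 + v
1/P(79 + 465, o(3)) = 1/(111 + (79 + 465)) = 1/(111 + 544) = 1/655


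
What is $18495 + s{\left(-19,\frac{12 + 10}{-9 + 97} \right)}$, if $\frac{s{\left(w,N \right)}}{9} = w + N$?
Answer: $\frac{73305}{4} \approx 18326.0$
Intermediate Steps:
$s{\left(w,N \right)} = 9 N + 9 w$ ($s{\left(w,N \right)} = 9 \left(w + N\right) = 9 \left(N + w\right) = 9 N + 9 w$)
$18495 + s{\left(-19,\frac{12 + 10}{-9 + 97} \right)} = 18495 + \left(9 \frac{12 + 10}{-9 + 97} + 9 \left(-19\right)\right) = 18495 - \left(171 - 9 \cdot \frac{22}{88}\right) = 18495 - \left(171 - 9 \cdot 22 \cdot \frac{1}{88}\right) = 18495 + \left(9 \cdot \frac{1}{4} - 171\right) = 18495 + \left(\frac{9}{4} - 171\right) = 18495 - \frac{675}{4} = \frac{73305}{4}$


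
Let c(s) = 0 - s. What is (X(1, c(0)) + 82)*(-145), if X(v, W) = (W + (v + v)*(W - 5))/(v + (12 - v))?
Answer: -70615/6 ≈ -11769.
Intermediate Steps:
c(s) = -s
X(v, W) = W/12 + v*(-5 + W)/6 (X(v, W) = (W + (2*v)*(-5 + W))/12 = (W + 2*v*(-5 + W))*(1/12) = W/12 + v*(-5 + W)/6)
(X(1, c(0)) + 82)*(-145) = ((-⅚*1 + (-1*0)/12 + (⅙)*(-1*0)*1) + 82)*(-145) = ((-⅚ + (1/12)*0 + (⅙)*0*1) + 82)*(-145) = ((-⅚ + 0 + 0) + 82)*(-145) = (-⅚ + 82)*(-145) = (487/6)*(-145) = -70615/6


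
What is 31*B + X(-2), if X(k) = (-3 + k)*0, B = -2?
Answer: -62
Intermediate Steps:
X(k) = 0
31*B + X(-2) = 31*(-2) + 0 = -62 + 0 = -62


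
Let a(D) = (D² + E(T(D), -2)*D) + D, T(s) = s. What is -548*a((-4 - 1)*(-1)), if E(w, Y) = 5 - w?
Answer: -16440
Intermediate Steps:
a(D) = D + D² + D*(5 - D) (a(D) = (D² + (5 - D)*D) + D = (D² + D*(5 - D)) + D = D + D² + D*(5 - D))
-548*a((-4 - 1)*(-1)) = -3288*(-4 - 1)*(-1) = -3288*(-5*(-1)) = -3288*5 = -548*30 = -16440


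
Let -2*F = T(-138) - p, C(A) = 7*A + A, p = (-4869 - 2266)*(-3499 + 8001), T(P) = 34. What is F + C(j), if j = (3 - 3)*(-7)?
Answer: -16060902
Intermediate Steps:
j = 0 (j = 0*(-7) = 0)
p = -32121770 (p = -7135*4502 = -32121770)
C(A) = 8*A
F = -16060902 (F = -(34 - 1*(-32121770))/2 = -(34 + 32121770)/2 = -½*32121804 = -16060902)
F + C(j) = -16060902 + 8*0 = -16060902 + 0 = -16060902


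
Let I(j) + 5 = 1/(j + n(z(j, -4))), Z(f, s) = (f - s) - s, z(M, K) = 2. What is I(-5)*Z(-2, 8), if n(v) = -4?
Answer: 92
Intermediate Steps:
Z(f, s) = f - 2*s
I(j) = -5 + 1/(-4 + j) (I(j) = -5 + 1/(j - 4) = -5 + 1/(-4 + j))
I(-5)*Z(-2, 8) = ((21 - 5*(-5))/(-4 - 5))*(-2 - 2*8) = ((21 + 25)/(-9))*(-2 - 16) = -⅑*46*(-18) = -46/9*(-18) = 92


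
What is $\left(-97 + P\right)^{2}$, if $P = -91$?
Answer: $35344$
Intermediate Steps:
$\left(-97 + P\right)^{2} = \left(-97 - 91\right)^{2} = \left(-188\right)^{2} = 35344$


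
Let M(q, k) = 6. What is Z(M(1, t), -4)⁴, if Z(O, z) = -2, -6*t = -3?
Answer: 16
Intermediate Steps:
t = ½ (t = -⅙*(-3) = ½ ≈ 0.50000)
Z(M(1, t), -4)⁴ = (-2)⁴ = 16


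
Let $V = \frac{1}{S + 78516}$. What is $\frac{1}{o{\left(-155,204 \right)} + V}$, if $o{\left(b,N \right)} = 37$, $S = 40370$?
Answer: $\frac{118886}{4398783} \approx 0.027027$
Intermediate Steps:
$V = \frac{1}{118886}$ ($V = \frac{1}{40370 + 78516} = \frac{1}{118886} \approx 8.4114 \cdot 10^{-6}$)
$\frac{1}{o{\left(-155,204 \right)} + V} = \frac{1}{37 + \frac{1}{118886}} = \frac{1}{\frac{4398783}{118886}} = \frac{118886}{4398783}$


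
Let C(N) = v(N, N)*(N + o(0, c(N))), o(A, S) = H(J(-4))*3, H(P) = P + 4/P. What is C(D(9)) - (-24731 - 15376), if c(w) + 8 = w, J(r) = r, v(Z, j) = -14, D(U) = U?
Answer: 40191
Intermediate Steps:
c(w) = -8 + w
o(A, S) = -15 (o(A, S) = (-4 + 4/(-4))*3 = (-4 + 4*(-¼))*3 = (-4 - 1)*3 = -5*3 = -15)
C(N) = 210 - 14*N (C(N) = -14*(N - 15) = -14*(-15 + N) = 210 - 14*N)
C(D(9)) - (-24731 - 15376) = (210 - 14*9) - (-24731 - 15376) = (210 - 126) - 1*(-40107) = 84 + 40107 = 40191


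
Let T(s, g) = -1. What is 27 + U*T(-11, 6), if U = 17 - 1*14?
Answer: 24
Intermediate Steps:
U = 3 (U = 17 - 14 = 3)
27 + U*T(-11, 6) = 27 + 3*(-1) = 27 - 3 = 24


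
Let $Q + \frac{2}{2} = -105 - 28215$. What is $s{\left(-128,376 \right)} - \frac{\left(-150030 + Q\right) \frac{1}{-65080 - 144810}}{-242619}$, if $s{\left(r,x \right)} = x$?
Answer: $\frac{19147161696511}{50923301910} \approx 376.0$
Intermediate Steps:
$Q = -28321$ ($Q = -1 - 28320 = -28321$)
$s{\left(-128,376 \right)} - \frac{\left(-150030 + Q\right) \frac{1}{-65080 - 144810}}{-242619} = 376 - \frac{\left(-150030 - 28321\right) \frac{1}{-65080 - 144810}}{-242619} = 376 - - \frac{178351}{-209890} \left(- \frac{1}{242619}\right) = 376 - \left(-178351\right) \left(- \frac{1}{209890}\right) \left(- \frac{1}{242619}\right) = 376 - \frac{178351}{209890} \left(- \frac{1}{242619}\right) = 376 - - \frac{178351}{50923301910} = 376 + \frac{178351}{50923301910} = \frac{19147161696511}{50923301910}$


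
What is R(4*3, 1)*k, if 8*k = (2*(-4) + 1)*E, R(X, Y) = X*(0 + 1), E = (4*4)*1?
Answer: -168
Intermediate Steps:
E = 16 (E = 16*1 = 16)
R(X, Y) = X (R(X, Y) = X*1 = X)
k = -14 (k = ((2*(-4) + 1)*16)/8 = ((-8 + 1)*16)/8 = (-7*16)/8 = (⅛)*(-112) = -14)
R(4*3, 1)*k = (4*3)*(-14) = 12*(-14) = -168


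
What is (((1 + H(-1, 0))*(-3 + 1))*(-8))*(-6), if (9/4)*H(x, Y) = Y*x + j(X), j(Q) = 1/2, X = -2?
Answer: -352/3 ≈ -117.33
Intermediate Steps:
j(Q) = ½
H(x, Y) = 2/9 + 4*Y*x/9 (H(x, Y) = 4*(Y*x + ½)/9 = 4*(½ + Y*x)/9 = 2/9 + 4*Y*x/9)
(((1 + H(-1, 0))*(-3 + 1))*(-8))*(-6) = (((1 + (2/9 + (4/9)*0*(-1)))*(-3 + 1))*(-8))*(-6) = (((1 + (2/9 + 0))*(-2))*(-8))*(-6) = (((1 + 2/9)*(-2))*(-8))*(-6) = (((11/9)*(-2))*(-8))*(-6) = -22/9*(-8)*(-6) = (176/9)*(-6) = -352/3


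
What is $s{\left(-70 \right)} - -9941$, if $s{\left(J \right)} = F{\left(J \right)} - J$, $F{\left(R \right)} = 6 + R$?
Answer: $9947$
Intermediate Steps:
$s{\left(J \right)} = 6$ ($s{\left(J \right)} = \left(6 + J\right) - J = 6$)
$s{\left(-70 \right)} - -9941 = 6 - -9941 = 6 + 9941 = 9947$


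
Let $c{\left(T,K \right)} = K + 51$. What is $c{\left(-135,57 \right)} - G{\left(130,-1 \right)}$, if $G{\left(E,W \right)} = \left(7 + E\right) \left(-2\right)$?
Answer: $382$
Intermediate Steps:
$G{\left(E,W \right)} = -14 - 2 E$
$c{\left(T,K \right)} = 51 + K$
$c{\left(-135,57 \right)} - G{\left(130,-1 \right)} = \left(51 + 57\right) - \left(-14 - 260\right) = 108 - \left(-14 - 260\right) = 108 - -274 = 108 + 274 = 382$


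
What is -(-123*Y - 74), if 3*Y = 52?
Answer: 2206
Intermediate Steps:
Y = 52/3 (Y = (⅓)*52 = 52/3 ≈ 17.333)
-(-123*Y - 74) = -(-123*52/3 - 74) = -(-2132 - 74) = -1*(-2206) = 2206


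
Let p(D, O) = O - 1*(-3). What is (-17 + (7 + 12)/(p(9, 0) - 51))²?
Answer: 697225/2304 ≈ 302.62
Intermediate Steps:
p(D, O) = 3 + O (p(D, O) = O + 3 = 3 + O)
(-17 + (7 + 12)/(p(9, 0) - 51))² = (-17 + (7 + 12)/((3 + 0) - 51))² = (-17 + 19/(3 - 51))² = (-17 + 19/(-48))² = (-17 + 19*(-1/48))² = (-17 - 19/48)² = (-835/48)² = 697225/2304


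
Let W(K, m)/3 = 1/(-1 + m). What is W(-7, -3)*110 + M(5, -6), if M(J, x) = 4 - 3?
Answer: -163/2 ≈ -81.500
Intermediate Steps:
M(J, x) = 1
W(K, m) = 3/(-1 + m)
W(-7, -3)*110 + M(5, -6) = (3/(-1 - 3))*110 + 1 = (3/(-4))*110 + 1 = (3*(-¼))*110 + 1 = -¾*110 + 1 = -165/2 + 1 = -163/2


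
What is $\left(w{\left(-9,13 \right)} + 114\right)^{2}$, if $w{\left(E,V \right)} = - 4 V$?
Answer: $3844$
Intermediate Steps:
$\left(w{\left(-9,13 \right)} + 114\right)^{2} = \left(\left(-4\right) 13 + 114\right)^{2} = \left(-52 + 114\right)^{2} = 62^{2} = 3844$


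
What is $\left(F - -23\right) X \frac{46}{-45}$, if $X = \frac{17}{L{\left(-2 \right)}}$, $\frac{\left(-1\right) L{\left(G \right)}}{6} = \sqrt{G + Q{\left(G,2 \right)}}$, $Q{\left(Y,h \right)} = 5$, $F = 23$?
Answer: $\frac{17986 \sqrt{3}}{405} \approx 76.92$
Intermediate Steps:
$L{\left(G \right)} = - 6 \sqrt{5 + G}$ ($L{\left(G \right)} = - 6 \sqrt{G + 5} = - 6 \sqrt{5 + G}$)
$X = - \frac{17 \sqrt{3}}{18}$ ($X = \frac{17}{\left(-6\right) \sqrt{5 - 2}} = \frac{17}{\left(-6\right) \sqrt{3}} = 17 \left(- \frac{\sqrt{3}}{18}\right) = - \frac{17 \sqrt{3}}{18} \approx -1.6358$)
$\left(F - -23\right) X \frac{46}{-45} = \left(23 - -23\right) \left(- \frac{17 \sqrt{3}}{18}\right) \frac{46}{-45} = \left(23 + 23\right) \left(- \frac{17 \sqrt{3}}{18}\right) 46 \left(- \frac{1}{45}\right) = 46 \left(- \frac{17 \sqrt{3}}{18}\right) \left(- \frac{46}{45}\right) = - \frac{391 \sqrt{3}}{9} \left(- \frac{46}{45}\right) = \frac{17986 \sqrt{3}}{405}$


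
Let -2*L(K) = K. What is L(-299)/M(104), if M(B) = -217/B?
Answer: -15548/217 ≈ -71.650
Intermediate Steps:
L(K) = -K/2
L(-299)/M(104) = (-½*(-299))/((-217/104)) = 299/(2*((-217*1/104))) = 299/(2*(-217/104)) = (299/2)*(-104/217) = -15548/217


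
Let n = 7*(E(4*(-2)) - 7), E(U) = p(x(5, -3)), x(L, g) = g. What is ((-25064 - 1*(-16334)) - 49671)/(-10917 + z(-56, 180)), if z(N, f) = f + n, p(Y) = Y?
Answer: 58401/10807 ≈ 5.4040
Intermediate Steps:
E(U) = -3
n = -70 (n = 7*(-3 - 7) = 7*(-10) = -70)
z(N, f) = -70 + f (z(N, f) = f - 70 = -70 + f)
((-25064 - 1*(-16334)) - 49671)/(-10917 + z(-56, 180)) = ((-25064 - 1*(-16334)) - 49671)/(-10917 + (-70 + 180)) = ((-25064 + 16334) - 49671)/(-10917 + 110) = (-8730 - 49671)/(-10807) = -58401*(-1/10807) = 58401/10807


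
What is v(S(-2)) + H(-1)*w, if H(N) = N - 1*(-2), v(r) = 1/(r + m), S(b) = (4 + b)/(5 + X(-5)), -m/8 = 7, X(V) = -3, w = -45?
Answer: -2476/55 ≈ -45.018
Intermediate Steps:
m = -56 (m = -8*7 = -56)
S(b) = 2 + b/2 (S(b) = (4 + b)/(5 - 3) = (4 + b)/2 = (4 + b)*(½) = 2 + b/2)
v(r) = 1/(-56 + r) (v(r) = 1/(r - 56) = 1/(-56 + r))
H(N) = 2 + N (H(N) = N + 2 = 2 + N)
v(S(-2)) + H(-1)*w = 1/(-56 + (2 + (½)*(-2))) + (2 - 1)*(-45) = 1/(-56 + (2 - 1)) + 1*(-45) = 1/(-56 + 1) - 45 = 1/(-55) - 45 = -1/55 - 45 = -2476/55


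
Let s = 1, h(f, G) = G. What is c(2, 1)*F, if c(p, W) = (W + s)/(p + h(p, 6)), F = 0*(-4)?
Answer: 0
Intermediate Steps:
F = 0
c(p, W) = (1 + W)/(6 + p) (c(p, W) = (W + 1)/(p + 6) = (1 + W)/(6 + p))
c(2, 1)*F = ((1 + 1)/(6 + 2))*0 = (2/8)*0 = ((⅛)*2)*0 = (¼)*0 = 0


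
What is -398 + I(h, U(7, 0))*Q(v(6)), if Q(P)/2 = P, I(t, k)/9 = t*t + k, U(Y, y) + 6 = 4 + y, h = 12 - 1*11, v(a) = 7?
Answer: -524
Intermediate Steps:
h = 1 (h = 12 - 11 = 1)
U(Y, y) = -2 + y (U(Y, y) = -6 + (4 + y) = -2 + y)
I(t, k) = 9*k + 9*t² (I(t, k) = 9*(t*t + k) = 9*(t² + k) = 9*(k + t²) = 9*k + 9*t²)
Q(P) = 2*P
-398 + I(h, U(7, 0))*Q(v(6)) = -398 + (9*(-2 + 0) + 9*1²)*(2*7) = -398 + (9*(-2) + 9*1)*14 = -398 + (-18 + 9)*14 = -398 - 9*14 = -398 - 126 = -524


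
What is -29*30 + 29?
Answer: -841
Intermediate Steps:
-29*30 + 29 = -870 + 29 = -841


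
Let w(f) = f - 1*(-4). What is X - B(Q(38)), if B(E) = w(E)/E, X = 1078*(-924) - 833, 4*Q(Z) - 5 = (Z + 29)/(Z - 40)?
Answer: -56823610/57 ≈ -9.9691e+5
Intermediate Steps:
w(f) = 4 + f (w(f) = f + 4 = 4 + f)
Q(Z) = 5/4 + (29 + Z)/(4*(-40 + Z)) (Q(Z) = 5/4 + ((Z + 29)/(Z - 40))/4 = 5/4 + ((29 + Z)/(-40 + Z))/4 = 5/4 + (29 + Z)/(4*(-40 + Z)))
X = -996905 (X = -996072 - 833 = -996905)
B(E) = (4 + E)/E
X - B(Q(38)) = -996905 - (4 + 3*(-57 + 2*38)/(4*(-40 + 38)))/(3*(-57 + 2*38)/(4*(-40 + 38))) = -996905 - (4 + (¾)*(-57 + 76)/(-2))/((¾)*(-57 + 76)/(-2)) = -996905 - (4 + (¾)*(-½)*19)/((¾)*(-½)*19) = -996905 - (4 - 57/8)/(-57/8) = -996905 - (-8)*(-25)/(57*8) = -996905 - 1*25/57 = -996905 - 25/57 = -56823610/57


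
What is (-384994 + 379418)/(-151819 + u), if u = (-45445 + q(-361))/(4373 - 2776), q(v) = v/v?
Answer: 8904872/242500387 ≈ 0.036721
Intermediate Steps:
q(v) = 1
u = -45444/1597 (u = (-45445 + 1)/(4373 - 2776) = -45444/1597 ≈ -28.456)
(-384994 + 379418)/(-151819 + u) = (-384994 + 379418)/(-151819 - 45444/1597) = -5576/(-242500387/1597) = -5576*(-1597/242500387) = 8904872/242500387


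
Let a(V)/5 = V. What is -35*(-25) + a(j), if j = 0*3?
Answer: 875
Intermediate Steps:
j = 0
a(V) = 5*V
-35*(-25) + a(j) = -35*(-25) + 5*0 = 875 + 0 = 875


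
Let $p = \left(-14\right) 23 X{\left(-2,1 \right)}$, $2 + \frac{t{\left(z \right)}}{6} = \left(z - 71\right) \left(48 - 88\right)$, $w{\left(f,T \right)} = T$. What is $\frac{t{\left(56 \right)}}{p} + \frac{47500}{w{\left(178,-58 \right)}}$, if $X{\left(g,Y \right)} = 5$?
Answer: $- \frac{833512}{1015} \approx -821.19$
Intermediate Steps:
$t{\left(z \right)} = 17028 - 240 z$ ($t{\left(z \right)} = -12 + 6 \left(z - 71\right) \left(48 - 88\right) = -12 + 6 \left(-71 + z\right) \left(-40\right) = -12 + 6 \left(2840 - 40 z\right) = -12 - \left(-17040 + 240 z\right) = 17028 - 240 z$)
$p = -1610$ ($p = \left(-14\right) 23 \cdot 5 = \left(-322\right) 5 = -1610$)
$\frac{t{\left(56 \right)}}{p} + \frac{47500}{w{\left(178,-58 \right)}} = \frac{17028 - 13440}{-1610} + \frac{47500}{-58} = \left(17028 - 13440\right) \left(- \frac{1}{1610}\right) + 47500 \left(- \frac{1}{58}\right) = 3588 \left(- \frac{1}{1610}\right) - \frac{23750}{29} = - \frac{78}{35} - \frac{23750}{29} = - \frac{833512}{1015}$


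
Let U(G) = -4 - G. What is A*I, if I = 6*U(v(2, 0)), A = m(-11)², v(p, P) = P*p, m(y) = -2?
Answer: -96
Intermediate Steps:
A = 4 (A = (-2)² = 4)
I = -24 (I = 6*(-4 - 0*2) = 6*(-4 - 1*0) = 6*(-4 + 0) = 6*(-4) = -24)
A*I = 4*(-24) = -96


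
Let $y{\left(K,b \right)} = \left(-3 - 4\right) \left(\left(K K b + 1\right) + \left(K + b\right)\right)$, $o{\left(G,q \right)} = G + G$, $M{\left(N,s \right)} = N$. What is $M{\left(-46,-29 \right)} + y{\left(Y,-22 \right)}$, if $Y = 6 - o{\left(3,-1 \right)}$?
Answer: $101$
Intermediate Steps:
$o{\left(G,q \right)} = 2 G$
$Y = 0$ ($Y = 6 - 2 \cdot 3 = 6 - 6 = 0$)
$y{\left(K,b \right)} = -7 - 7 K - 7 b - 7 b K^{2}$ ($y{\left(K,b \right)} = \left(-3 - 4\right) \left(\left(K^{2} b + 1\right) + \left(K + b\right)\right) = - 7 \left(\left(b K^{2} + 1\right) + \left(K + b\right)\right) = - 7 \left(\left(1 + b K^{2}\right) + \left(K + b\right)\right) = - 7 \left(1 + K + b + b K^{2}\right) = -7 - 7 K - 7 b - 7 b K^{2}$)
$M{\left(-46,-29 \right)} + y{\left(Y,-22 \right)} = -46 - \left(-147 + 0\right) = -46 + \left(-7 + 0 + 154 - \left(-154\right) 0\right) = -46 + \left(-7 + 0 + 154 + 0\right) = -46 + 147 = 101$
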